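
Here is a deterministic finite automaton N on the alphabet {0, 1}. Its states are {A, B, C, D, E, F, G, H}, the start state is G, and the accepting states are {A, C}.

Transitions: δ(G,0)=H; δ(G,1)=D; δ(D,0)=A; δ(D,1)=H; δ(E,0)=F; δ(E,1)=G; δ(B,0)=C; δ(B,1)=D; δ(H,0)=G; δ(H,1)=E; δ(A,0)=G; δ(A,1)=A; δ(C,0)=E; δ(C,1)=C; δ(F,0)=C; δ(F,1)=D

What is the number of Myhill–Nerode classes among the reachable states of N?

First remove the unreachable states {B}; 7 states remain.
P0 = {A,C} | {D,E,F,G,H}.
On input 0, block {D,E,F,G,H} splits into {E,G,H} and {D,F}.
Split {E,G,H} by δ(·,0) → {G,H} and {E}.
Split {A,C} by δ(·,0) → {A} and {C}.
Split {G,H} by δ(·,1) → {G} and {H}.
On input 0, block {D,F} splits into {D} and {F}.
The partition is now stable with 7 blocks: {A} | {G} | {D} | {E} | {C} | {H} | {F}.

7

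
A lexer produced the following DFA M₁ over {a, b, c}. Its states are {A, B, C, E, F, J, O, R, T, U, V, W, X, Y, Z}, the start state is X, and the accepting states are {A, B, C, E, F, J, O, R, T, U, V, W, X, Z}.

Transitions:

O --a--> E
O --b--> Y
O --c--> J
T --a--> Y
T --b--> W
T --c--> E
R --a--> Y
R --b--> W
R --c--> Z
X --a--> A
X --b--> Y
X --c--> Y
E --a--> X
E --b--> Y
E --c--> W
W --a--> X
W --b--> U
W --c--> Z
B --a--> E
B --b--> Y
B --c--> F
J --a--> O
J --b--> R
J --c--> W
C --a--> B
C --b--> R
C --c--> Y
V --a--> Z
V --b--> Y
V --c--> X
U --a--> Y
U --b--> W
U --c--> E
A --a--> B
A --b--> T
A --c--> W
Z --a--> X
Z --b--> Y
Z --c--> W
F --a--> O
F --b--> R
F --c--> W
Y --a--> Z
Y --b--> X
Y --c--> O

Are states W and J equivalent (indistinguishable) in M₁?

No

Reachable states from the start: {A,B,E,F,J,O,R,T,U,W,X,Y,Z}. Unreachable: {C,V} — drop them.
Start with accepting vs non-accepting: {A,B,E,F,J,O,R,T,U,W,X,Z} | {Y}.
Refine {A,B,E,F,J,O,R,T,U,W,X,Z} on symbol a: members go to different blocks, giving {A,B,E,F,J,O,W,X,Z} and {R,T,U}.
Refine {A,B,E,F,J,O,W,X,Z} on symbol b: members go to different blocks, giving {B,E,O,X,Z} and {A,F,J,W}.
Split {B,E,O,X,Z} by δ(·,a) → {B,E,O,Z} and {X}.
Refine {B,E,O,Z} on symbol a: members go to different blocks, giving {B,O} and {E,Z}.
Split {A,F,J,W} by δ(·,a) → {A,F,J} and {W}.
The partition is now stable with 7 blocks: {B,O} | {Y} | {R,T,U} | {A,F,J} | {X} | {E,Z} | {W}.
W and J end up in different blocks, so they are distinguishable. For instance, the string 'ac' is accepted from only J.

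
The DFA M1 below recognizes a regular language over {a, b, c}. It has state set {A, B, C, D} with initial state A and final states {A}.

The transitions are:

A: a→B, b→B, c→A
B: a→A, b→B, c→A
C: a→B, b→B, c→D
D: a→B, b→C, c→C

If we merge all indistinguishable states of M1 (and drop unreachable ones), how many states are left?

2

States {C,D} cannot be reached from the start state, so discard them.
P0 = {A} | {B}.
The partition is now stable with 2 blocks: {A} | {B}.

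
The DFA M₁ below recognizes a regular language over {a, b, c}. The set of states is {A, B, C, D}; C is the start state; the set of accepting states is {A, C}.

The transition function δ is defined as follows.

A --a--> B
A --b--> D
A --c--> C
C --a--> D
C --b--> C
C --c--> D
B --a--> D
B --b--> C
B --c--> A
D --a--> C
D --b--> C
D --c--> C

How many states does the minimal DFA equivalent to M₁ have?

States {A,B} cannot be reached from the start state, so discard them.
Start with accepting vs non-accepting: {C} | {D}.
Stable partition: {C} | {D} — 2 equivalence classes.

2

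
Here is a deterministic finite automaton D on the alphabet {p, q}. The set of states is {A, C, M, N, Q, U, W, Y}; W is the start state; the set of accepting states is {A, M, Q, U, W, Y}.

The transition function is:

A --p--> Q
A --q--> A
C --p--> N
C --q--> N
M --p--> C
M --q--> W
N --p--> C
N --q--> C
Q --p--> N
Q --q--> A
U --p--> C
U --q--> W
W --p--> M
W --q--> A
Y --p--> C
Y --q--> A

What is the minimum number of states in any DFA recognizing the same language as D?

3

Reachable states from the start: {A,C,M,N,Q,W}. Unreachable: {U,Y} — drop them.
Start with accepting vs non-accepting: {A,M,Q,W} | {C,N}.
Refine {A,M,Q,W} on symbol p: members go to different blocks, giving {A,W} and {M,Q}.
No further refinement is possible. Final partition (3 blocks): {A,W} | {C,N} | {M,Q}.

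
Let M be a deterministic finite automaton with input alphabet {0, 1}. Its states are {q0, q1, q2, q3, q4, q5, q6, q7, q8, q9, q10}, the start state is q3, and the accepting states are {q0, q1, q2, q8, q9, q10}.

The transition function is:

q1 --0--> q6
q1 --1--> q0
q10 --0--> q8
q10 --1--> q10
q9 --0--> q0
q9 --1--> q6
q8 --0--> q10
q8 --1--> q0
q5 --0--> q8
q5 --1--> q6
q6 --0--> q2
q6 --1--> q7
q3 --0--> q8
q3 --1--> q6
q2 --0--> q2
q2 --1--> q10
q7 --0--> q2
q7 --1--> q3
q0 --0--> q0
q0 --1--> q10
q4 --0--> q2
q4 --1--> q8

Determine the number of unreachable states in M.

4

No path from q3 leads to q1, q4, q5, q9; the other 7 states are all reachable.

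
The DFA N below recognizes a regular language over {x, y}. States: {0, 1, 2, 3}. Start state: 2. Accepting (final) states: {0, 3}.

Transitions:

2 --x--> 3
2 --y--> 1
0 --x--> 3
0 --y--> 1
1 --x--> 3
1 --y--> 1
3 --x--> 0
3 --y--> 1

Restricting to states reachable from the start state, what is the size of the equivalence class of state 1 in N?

2

All states are reachable from the start state.
Start with accepting vs non-accepting: {0,3} | {1,2}.
The partition is now stable with 2 blocks: {0,3} | {1,2}.
State 1 belongs to the block {1,2}, which has 2 states.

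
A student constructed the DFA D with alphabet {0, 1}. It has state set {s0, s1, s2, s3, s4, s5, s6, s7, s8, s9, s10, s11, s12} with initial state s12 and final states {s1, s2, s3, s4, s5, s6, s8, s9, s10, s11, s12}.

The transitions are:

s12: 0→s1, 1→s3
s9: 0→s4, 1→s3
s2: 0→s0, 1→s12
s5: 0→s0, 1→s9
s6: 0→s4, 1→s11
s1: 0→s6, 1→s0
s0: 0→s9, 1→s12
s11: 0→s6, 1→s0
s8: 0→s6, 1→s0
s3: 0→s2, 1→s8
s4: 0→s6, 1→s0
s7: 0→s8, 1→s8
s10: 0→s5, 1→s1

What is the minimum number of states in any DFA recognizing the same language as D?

6

States {s5,s7,s10} cannot be reached from the start state, so discard them.
Start with accepting vs non-accepting: {s1,s2,s3,s4,s6,s8,s9,s11,s12} | {s0}.
On input 0, block {s1,s2,s3,s4,s6,s8,s9,s11,s12} splits into {s1,s3,s4,s6,s8,s9,s11,s12} and {s2}.
On input 0, block {s1,s3,s4,s6,s8,s9,s11,s12} splits into {s1,s4,s6,s8,s9,s11,s12} and {s3}.
Split {s1,s4,s6,s8,s9,s11,s12} by δ(·,1) → {s1,s4,s8,s11} and {s9,s12} and {s6}.
Stable partition: {s1,s4,s8,s11} | {s0} | {s2} | {s3} | {s9,s12} | {s6} — 6 equivalence classes.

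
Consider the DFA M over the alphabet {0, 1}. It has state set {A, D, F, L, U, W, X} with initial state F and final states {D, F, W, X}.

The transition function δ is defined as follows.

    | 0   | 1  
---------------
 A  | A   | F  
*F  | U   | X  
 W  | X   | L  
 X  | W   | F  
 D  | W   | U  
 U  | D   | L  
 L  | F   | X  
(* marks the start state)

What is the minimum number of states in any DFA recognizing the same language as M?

6

States {A} cannot be reached from the start state, so discard them.
Initial partition by acceptance: {D,F,W,X} | {L,U}.
On input 0, block {D,F,W,X} splits into {D,W,X} and {F}.
On input 1, block {D,W,X} splits into {D,W} and {X}.
On input 0, block {D,W} splits into {W} and {D}.
On input 0, block {L,U} splits into {U} and {L}.
No further refinement is possible. Final partition (6 blocks): {W} | {U} | {F} | {X} | {D} | {L}.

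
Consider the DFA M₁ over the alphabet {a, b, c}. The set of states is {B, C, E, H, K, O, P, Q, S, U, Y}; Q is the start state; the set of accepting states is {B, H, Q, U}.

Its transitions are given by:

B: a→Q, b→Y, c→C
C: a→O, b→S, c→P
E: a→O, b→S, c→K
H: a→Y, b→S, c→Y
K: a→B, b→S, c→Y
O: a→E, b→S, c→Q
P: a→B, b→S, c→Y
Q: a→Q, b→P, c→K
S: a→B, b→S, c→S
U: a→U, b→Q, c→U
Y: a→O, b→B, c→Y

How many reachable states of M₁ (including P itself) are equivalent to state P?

2

First remove the unreachable states {H,U}; 9 states remain.
Start with accepting vs non-accepting: {B,Q} | {C,E,K,O,P,S,Y}.
Refine {C,E,K,O,P,S,Y} on symbol a: members go to different blocks, giving {C,E,O,Y} and {K,P,S}.
On input b, block {B,Q} splits into {B} and {Q}.
On input b, block {C,E,O,Y} splits into {C,E,O} and {Y}.
Refine {C,E,O} on symbol c: members go to different blocks, giving {C,E} and {O}.
Split {K,P,S} by δ(·,c) → {K,P} and {S}.
Stable partition: {B} | {C,E} | {K,P} | {Q} | {Y} | {O} | {S} — 7 equivalence classes.
State P belongs to the block {K,P}, which has 2 states.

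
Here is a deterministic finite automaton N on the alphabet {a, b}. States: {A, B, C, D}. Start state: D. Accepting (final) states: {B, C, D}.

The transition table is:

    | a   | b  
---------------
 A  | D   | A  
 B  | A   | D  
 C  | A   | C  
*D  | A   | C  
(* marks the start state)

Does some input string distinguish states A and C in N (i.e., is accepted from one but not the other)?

Yes

First remove the unreachable states {B}; 3 states remain.
Initial partition by acceptance: {C,D} | {A}.
The partition is now stable with 2 blocks: {C,D} | {A}.
A and C end up in different blocks, so they are distinguishable. For instance, the string 'ε' is accepted from only C.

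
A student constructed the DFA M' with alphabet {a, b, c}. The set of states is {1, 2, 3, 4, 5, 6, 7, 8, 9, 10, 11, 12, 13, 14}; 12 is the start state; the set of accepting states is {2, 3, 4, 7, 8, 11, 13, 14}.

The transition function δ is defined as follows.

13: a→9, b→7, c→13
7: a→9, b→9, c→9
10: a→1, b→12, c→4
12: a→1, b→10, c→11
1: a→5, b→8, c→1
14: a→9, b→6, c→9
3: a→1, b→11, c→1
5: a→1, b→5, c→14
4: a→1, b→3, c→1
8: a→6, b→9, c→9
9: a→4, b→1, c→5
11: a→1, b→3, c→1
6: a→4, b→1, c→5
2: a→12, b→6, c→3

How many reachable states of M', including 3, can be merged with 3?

First remove the unreachable states {2,7,13}; 11 states remain.
P0 = {3,4,8,11,14} | {1,5,6,9,10,12}.
Refine {3,4,8,11,14} on symbol b: members go to different blocks, giving {3,4,11} and {8,14}.
On input a, block {1,5,6,9,10,12} splits into {1,5,10,12} and {6,9}.
On input b, block {1,5,10,12} splits into {5,10,12} and {1}.
Split {5,10,12} by δ(·,c) → {10,12} and {5}.
Stable partition: {3,4,11} | {10,12} | {8,14} | {6,9} | {1} | {5} — 6 equivalence classes.
The equivalence class containing 3 is {3,4,11}, of size 3.

3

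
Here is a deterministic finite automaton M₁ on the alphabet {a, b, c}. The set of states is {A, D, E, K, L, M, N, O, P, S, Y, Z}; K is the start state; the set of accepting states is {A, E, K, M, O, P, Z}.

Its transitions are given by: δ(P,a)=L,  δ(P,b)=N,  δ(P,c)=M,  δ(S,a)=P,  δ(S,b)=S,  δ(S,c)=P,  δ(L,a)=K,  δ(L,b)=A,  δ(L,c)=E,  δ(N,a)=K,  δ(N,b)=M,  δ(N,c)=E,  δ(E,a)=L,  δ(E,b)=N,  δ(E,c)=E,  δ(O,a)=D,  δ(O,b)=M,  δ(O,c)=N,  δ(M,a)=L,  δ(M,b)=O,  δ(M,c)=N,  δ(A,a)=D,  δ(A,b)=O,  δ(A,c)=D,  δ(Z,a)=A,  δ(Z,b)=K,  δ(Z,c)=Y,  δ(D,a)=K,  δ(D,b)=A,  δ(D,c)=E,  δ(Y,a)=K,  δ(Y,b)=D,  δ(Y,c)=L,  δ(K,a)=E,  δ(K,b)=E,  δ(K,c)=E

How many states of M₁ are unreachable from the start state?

No path from K leads to P, S, Y, Z; the other 8 states are all reachable.

4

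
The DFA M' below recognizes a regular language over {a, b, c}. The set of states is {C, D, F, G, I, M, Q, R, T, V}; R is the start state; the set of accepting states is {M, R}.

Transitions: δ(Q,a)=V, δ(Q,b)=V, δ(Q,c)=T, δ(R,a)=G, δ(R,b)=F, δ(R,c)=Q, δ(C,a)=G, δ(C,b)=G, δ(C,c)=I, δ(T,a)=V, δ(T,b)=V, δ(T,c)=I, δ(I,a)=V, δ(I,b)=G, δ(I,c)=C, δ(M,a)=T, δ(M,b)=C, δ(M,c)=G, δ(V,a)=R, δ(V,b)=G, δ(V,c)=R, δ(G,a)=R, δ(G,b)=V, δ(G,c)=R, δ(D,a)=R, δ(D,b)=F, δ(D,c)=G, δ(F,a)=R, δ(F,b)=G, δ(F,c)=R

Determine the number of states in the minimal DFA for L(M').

Reachable states from the start: {C,F,G,I,Q,R,T,V}. Unreachable: {D,M} — drop them.
P0 = {R} | {C,F,G,I,Q,T,V}.
On input a, block {C,F,G,I,Q,T,V} splits into {C,I,Q,T} and {F,G,V}.
No further refinement is possible. Final partition (3 blocks): {R} | {C,I,Q,T} | {F,G,V}.

3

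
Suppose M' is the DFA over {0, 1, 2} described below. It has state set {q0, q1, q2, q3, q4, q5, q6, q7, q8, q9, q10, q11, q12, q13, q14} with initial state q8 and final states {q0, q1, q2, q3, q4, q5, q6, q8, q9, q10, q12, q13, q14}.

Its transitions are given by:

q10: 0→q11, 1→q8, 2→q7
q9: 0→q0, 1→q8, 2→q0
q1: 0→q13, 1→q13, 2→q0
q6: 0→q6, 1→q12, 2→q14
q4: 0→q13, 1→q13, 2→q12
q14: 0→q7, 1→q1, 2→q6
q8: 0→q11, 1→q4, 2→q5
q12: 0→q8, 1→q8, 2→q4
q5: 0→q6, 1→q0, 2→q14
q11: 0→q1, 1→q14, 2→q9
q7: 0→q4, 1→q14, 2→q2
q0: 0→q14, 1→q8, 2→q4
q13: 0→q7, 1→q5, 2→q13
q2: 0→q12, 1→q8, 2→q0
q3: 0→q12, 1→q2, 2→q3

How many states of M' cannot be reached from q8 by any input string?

No path from q8 leads to q3, q10; the other 13 states are all reachable.

2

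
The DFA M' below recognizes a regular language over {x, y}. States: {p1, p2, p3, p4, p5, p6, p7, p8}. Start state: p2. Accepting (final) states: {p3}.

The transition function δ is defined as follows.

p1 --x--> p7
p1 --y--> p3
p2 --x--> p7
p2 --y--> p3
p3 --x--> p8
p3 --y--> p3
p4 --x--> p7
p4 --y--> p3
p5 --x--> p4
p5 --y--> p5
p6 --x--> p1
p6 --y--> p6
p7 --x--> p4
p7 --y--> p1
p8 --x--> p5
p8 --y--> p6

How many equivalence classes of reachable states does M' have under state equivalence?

5

Initial partition by acceptance: {p3} | {p1,p2,p4,p5,p6,p7,p8}.
Split {p1,p2,p4,p5,p6,p7,p8} by δ(·,y) → {p5,p6,p7,p8} and {p1,p2,p4}.
Refine {p5,p6,p7,p8} on symbol x: members go to different blocks, giving {p5,p6,p7} and {p8}.
Refine {p5,p6,p7} on symbol y: members go to different blocks, giving {p5,p6} and {p7}.
The partition is now stable with 5 blocks: {p3} | {p5,p6} | {p1,p2,p4} | {p8} | {p7}.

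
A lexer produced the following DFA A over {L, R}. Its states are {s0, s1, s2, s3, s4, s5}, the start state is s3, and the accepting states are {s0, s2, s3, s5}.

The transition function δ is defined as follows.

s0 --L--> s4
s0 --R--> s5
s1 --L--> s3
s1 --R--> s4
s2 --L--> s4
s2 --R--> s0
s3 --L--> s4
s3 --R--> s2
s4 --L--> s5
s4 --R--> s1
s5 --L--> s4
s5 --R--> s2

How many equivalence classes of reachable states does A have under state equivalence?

Every state is reachable, so we keep all 6.
P0 = {s0,s2,s3,s5} | {s1,s4}.
No further refinement is possible. Final partition (2 blocks): {s0,s2,s3,s5} | {s1,s4}.

2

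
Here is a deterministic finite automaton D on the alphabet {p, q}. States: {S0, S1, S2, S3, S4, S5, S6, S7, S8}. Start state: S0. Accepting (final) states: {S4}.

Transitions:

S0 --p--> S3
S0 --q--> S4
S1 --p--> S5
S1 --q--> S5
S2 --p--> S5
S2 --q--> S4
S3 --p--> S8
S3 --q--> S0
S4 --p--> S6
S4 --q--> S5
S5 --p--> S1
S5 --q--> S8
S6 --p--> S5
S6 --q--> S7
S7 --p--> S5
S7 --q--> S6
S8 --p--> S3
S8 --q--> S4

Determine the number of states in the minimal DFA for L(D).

6

Reachable states from the start: {S0,S1,S3,S4,S5,S6,S7,S8}. Unreachable: {S2} — drop them.
Initial partition by acceptance: {S4} | {S0,S1,S3,S5,S6,S7,S8}.
On input q, block {S0,S1,S3,S5,S6,S7,S8} splits into {S1,S3,S5,S6,S7} and {S0,S8}.
Refine {S1,S3,S5,S6,S7} on symbol p: members go to different blocks, giving {S1,S5,S6,S7} and {S3}.
Split {S1,S5,S6,S7} by δ(·,q) → {S1,S6,S7} and {S5}.
Split {S1,S6,S7} by δ(·,q) → {S6,S7} and {S1}.
The partition is now stable with 6 blocks: {S4} | {S6,S7} | {S0,S8} | {S3} | {S5} | {S1}.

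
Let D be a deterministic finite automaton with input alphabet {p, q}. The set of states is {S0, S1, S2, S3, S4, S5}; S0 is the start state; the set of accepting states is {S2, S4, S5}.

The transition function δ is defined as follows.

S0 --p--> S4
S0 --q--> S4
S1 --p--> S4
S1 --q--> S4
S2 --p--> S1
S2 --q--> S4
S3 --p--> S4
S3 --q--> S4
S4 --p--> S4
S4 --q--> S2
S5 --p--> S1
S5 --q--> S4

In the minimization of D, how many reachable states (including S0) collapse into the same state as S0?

2

Reachable states from the start: {S0,S1,S2,S4}. Unreachable: {S3,S5} — drop them.
P0 = {S2,S4} | {S0,S1}.
On input p, block {S2,S4} splits into {S2} and {S4}.
No further refinement is possible. Final partition (3 blocks): {S2} | {S0,S1} | {S4}.
State S0 belongs to the block {S0,S1}, which has 2 states.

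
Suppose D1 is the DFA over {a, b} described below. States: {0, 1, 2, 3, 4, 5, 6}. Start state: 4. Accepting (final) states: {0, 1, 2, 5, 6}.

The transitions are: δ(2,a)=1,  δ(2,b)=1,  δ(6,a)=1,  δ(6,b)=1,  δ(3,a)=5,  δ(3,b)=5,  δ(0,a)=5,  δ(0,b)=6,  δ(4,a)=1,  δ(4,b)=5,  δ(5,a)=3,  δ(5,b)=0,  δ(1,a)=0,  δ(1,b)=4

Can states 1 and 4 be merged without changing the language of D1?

No

First remove the unreachable states {2}; 6 states remain.
Start with accepting vs non-accepting: {0,1,5,6} | {3,4}.
Refine {0,1,5,6} on symbol a: members go to different blocks, giving {0,1,6} and {5}.
Split {0,1,6} by δ(·,a) → {1,6} and {0}.
Refine {1,6} on symbol a: members go to different blocks, giving {1} and {6}.
Split {3,4} by δ(·,a) → {3} and {4}.
Stable partition: {1} | {3} | {5} | {0} | {6} | {4} — 6 equivalence classes.
1 and 4 end up in different blocks, so they are distinguishable. For instance, the string 'ε' is accepted from only 1.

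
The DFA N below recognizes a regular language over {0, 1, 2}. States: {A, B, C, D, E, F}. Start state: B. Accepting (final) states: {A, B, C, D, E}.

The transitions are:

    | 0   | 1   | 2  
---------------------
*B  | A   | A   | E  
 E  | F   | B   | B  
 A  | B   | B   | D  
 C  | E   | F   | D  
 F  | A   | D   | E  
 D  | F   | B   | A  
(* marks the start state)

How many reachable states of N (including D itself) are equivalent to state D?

Reachable states from the start: {A,B,D,E,F}. Unreachable: {C} — drop them.
Initial partition by acceptance: {A,B,D,E} | {F}.
Refine {A,B,D,E} on symbol 0: members go to different blocks, giving {A,B} and {D,E}.
No further refinement is possible. Final partition (3 blocks): {A,B} | {F} | {D,E}.
State D belongs to the block {D,E}, which has 2 states.

2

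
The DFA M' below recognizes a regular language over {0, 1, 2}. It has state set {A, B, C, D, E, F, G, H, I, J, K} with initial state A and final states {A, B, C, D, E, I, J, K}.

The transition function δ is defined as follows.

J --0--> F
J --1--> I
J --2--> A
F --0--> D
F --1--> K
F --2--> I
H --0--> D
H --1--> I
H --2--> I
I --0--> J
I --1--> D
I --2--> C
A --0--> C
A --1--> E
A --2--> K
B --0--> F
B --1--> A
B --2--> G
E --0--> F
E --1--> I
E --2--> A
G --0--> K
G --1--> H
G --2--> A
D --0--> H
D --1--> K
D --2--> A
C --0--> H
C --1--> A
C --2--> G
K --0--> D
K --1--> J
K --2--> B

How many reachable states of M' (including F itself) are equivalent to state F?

Initial partition by acceptance: {A,B,C,D,E,I,J,K} | {F,G,H}.
Refine {A,B,C,D,E,I,J,K} on symbol 0: members go to different blocks, giving {B,C,D,E,J} and {A,I,K}.
On input 2, block {B,C,D,E,J} splits into {D,E,J} and {B,C}.
Split {F,G,H} by δ(·,0) → {F,H} and {G}.
Refine {A,I,K} on symbol 0: members go to different blocks, giving {I,K} and {A}.
The partition is now stable with 6 blocks: {D,E,J} | {F,H} | {I,K} | {B,C} | {G} | {A}.
State F belongs to the block {F,H}, which has 2 states.

2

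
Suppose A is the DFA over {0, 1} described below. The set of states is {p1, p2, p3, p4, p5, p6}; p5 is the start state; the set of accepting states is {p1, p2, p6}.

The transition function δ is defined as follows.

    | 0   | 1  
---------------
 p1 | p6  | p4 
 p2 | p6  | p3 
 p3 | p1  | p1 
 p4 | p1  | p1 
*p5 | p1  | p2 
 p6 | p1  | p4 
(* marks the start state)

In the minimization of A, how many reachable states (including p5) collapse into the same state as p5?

3

P0 = {p1,p2,p6} | {p3,p4,p5}.
The partition is now stable with 2 blocks: {p1,p2,p6} | {p3,p4,p5}.
State p5 belongs to the block {p3,p4,p5}, which has 3 states.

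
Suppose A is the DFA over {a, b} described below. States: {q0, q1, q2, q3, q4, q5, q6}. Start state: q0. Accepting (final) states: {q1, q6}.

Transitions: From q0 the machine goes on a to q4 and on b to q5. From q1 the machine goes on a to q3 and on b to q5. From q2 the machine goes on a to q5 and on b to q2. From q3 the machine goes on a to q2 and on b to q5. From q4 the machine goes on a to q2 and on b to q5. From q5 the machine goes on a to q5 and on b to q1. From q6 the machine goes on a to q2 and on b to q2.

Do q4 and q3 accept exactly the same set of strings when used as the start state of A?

Reachable states from the start: {q0,q1,q2,q3,q4,q5}. Unreachable: {q6} — drop them.
Start with accepting vs non-accepting: {q1} | {q0,q2,q3,q4,q5}.
On input b, block {q0,q2,q3,q4,q5} splits into {q0,q2,q3,q4} and {q5}.
Split {q0,q2,q3,q4} by δ(·,a) → {q0,q3,q4} and {q2}.
Split {q0,q3,q4} by δ(·,a) → {q3,q4} and {q0}.
Stable partition: {q1} | {q3,q4} | {q5} | {q2} | {q0} — 5 equivalence classes.
q4 and q3 lie in the same block of the stable partition, so they are equivalent — no string distinguishes them.

Yes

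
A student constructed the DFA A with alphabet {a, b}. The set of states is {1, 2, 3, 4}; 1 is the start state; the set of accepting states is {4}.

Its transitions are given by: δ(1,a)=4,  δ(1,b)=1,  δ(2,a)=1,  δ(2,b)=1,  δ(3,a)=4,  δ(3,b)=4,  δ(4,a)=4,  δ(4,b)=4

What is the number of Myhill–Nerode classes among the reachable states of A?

First remove the unreachable states {2,3}; 2 states remain.
P0 = {4} | {1}.
The partition is now stable with 2 blocks: {4} | {1}.

2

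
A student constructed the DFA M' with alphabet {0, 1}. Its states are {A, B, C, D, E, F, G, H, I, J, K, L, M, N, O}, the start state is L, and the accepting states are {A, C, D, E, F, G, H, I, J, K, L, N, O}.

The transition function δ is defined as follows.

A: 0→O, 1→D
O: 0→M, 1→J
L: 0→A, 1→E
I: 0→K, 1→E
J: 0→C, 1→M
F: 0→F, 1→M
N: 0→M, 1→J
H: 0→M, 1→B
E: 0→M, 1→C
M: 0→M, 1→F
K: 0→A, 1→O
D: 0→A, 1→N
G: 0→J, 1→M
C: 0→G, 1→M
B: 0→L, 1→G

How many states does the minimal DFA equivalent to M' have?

5

States {B,H,I,K} cannot be reached from the start state, so discard them.
Start with accepting vs non-accepting: {A,C,D,E,F,G,J,L,N,O} | {M}.
On input 0, block {A,C,D,E,F,G,J,L,N,O} splits into {A,C,D,F,G,J,L} and {E,N,O}.
Refine {A,C,D,F,G,J,L} on symbol 0: members go to different blocks, giving {C,D,F,G,J,L} and {A}.
Split {C,D,F,G,J,L} by δ(·,0) → {C,F,G,J} and {D,L}.
No further refinement is possible. Final partition (5 blocks): {C,F,G,J} | {M} | {E,N,O} | {A} | {D,L}.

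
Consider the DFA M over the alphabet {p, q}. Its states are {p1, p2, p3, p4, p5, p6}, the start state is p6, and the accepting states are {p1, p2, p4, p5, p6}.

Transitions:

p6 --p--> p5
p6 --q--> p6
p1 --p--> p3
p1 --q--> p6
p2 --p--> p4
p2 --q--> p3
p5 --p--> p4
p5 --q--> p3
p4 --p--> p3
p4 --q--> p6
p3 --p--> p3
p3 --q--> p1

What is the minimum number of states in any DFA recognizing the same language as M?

First remove the unreachable states {p2}; 5 states remain.
P0 = {p1,p4,p5,p6} | {p3}.
Split {p1,p4,p5,p6} by δ(·,p) → {p1,p4} and {p5,p6}.
Split {p5,p6} by δ(·,p) → {p5} and {p6}.
The partition is now stable with 4 blocks: {p1,p4} | {p3} | {p5} | {p6}.

4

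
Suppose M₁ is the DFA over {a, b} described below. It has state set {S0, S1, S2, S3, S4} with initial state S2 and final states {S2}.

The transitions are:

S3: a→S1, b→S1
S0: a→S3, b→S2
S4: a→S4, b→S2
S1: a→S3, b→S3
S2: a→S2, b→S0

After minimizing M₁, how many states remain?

Reachable states from the start: {S0,S1,S2,S3}. Unreachable: {S4} — drop them.
P0 = {S2} | {S0,S1,S3}.
Split {S0,S1,S3} by δ(·,b) → {S1,S3} and {S0}.
The partition is now stable with 3 blocks: {S2} | {S1,S3} | {S0}.

3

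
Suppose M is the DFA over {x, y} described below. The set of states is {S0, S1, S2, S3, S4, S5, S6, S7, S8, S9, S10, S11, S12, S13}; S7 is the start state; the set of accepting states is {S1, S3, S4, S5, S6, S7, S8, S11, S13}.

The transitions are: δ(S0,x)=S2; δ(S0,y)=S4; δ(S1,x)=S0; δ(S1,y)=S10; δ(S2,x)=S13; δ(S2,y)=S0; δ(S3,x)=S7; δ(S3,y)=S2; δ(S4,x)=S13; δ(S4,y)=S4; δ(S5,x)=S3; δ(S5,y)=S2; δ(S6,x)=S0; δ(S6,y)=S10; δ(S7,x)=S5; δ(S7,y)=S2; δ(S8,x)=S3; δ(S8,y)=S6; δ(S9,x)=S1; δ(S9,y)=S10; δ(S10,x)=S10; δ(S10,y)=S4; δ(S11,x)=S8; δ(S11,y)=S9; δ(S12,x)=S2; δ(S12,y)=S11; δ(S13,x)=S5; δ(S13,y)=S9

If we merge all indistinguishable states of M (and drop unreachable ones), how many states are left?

8

First remove the unreachable states {S6,S8,S11,S12}; 10 states remain.
Initial partition by acceptance: {S1,S3,S4,S5,S7,S13} | {S0,S2,S9,S10}.
Refine {S1,S3,S4,S5,S7,S13} on symbol x: members go to different blocks, giving {S3,S4,S5,S7,S13} and {S1}.
Refine {S3,S4,S5,S7,S13} on symbol y: members go to different blocks, giving {S3,S5,S7,S13} and {S4}.
Split {S0,S2,S9,S10} by δ(·,x) → {S0,S10} and {S2} and {S9}.
On input y, block {S3,S5,S7,S13} splits into {S3,S5,S7} and {S13}.
On input x, block {S0,S10} splits into {S0} and {S10}.
No further refinement is possible. Final partition (8 blocks): {S3,S5,S7} | {S0} | {S1} | {S4} | {S2} | {S9} | {S13} | {S10}.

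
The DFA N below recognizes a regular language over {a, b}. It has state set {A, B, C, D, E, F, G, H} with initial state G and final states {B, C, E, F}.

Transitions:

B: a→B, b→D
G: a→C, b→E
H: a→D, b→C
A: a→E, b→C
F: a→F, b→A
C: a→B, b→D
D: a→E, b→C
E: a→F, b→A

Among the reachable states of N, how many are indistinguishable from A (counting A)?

3

Reachable states from the start: {A,B,C,D,E,F,G}. Unreachable: {H} — drop them.
Start with accepting vs non-accepting: {B,C,E,F} | {A,D,G}.
Stable partition: {B,C,E,F} | {A,D,G} — 2 equivalence classes.
The equivalence class containing A is {A,D,G}, of size 3.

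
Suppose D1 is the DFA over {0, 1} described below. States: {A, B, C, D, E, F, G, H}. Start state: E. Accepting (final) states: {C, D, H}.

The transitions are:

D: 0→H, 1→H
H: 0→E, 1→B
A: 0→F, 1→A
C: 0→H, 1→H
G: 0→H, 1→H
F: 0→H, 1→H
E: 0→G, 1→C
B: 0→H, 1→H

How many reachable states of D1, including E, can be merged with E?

1

First remove the unreachable states {A,D,F}; 5 states remain.
P0 = {C,H} | {B,E,G}.
Refine {C,H} on symbol 0: members go to different blocks, giving {C} and {H}.
Split {B,E,G} by δ(·,0) → {B,G} and {E}.
No further refinement is possible. Final partition (4 blocks): {C} | {B,G} | {H} | {E}.
State E belongs to the block {E}, which has 1 states.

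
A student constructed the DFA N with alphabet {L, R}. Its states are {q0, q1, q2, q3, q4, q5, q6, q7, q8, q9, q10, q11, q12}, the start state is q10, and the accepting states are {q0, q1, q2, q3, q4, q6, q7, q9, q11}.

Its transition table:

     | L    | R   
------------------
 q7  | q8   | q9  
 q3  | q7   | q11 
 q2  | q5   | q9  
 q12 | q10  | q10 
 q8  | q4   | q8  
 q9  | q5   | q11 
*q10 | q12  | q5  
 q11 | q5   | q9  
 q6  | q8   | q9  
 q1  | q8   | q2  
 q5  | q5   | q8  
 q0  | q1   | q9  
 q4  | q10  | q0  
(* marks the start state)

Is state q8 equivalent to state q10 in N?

No

Reachable states from the start: {q0,q1,q2,q4,q5,q8,q9,q10,q11,q12}. Unreachable: {q3,q6,q7} — drop them.
Start with accepting vs non-accepting: {q0,q1,q2,q4,q9,q11} | {q5,q8,q10,q12}.
Refine {q0,q1,q2,q4,q9,q11} on symbol L: members go to different blocks, giving {q1,q2,q4,q9,q11} and {q0}.
Split {q1,q2,q4,q9,q11} by δ(·,R) → {q1,q2,q9,q11} and {q4}.
On input L, block {q5,q8,q10,q12} splits into {q5,q10,q12} and {q8}.
Split {q1,q2,q9,q11} by δ(·,L) → {q2,q9,q11} and {q1}.
On input R, block {q5,q10,q12} splits into {q10,q12} and {q5}.
On input R, block {q10,q12} splits into {q10} and {q12}.
The partition is now stable with 8 blocks: {q2,q9,q11} | {q10} | {q0} | {q4} | {q8} | {q1} | {q5} | {q12}.
q8 and q10 end up in different blocks, so they are distinguishable. For instance, the string 'L' is accepted from only q8.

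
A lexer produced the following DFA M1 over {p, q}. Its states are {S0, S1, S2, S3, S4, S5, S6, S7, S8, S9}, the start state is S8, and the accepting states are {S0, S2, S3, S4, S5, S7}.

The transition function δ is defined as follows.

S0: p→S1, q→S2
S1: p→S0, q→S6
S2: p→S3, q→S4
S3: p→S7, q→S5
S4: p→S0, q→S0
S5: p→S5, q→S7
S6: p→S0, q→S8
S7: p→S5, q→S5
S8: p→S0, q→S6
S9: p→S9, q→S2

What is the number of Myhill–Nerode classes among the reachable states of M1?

5

States {S9} cannot be reached from the start state, so discard them.
Initial partition by acceptance: {S0,S2,S3,S4,S5,S7} | {S1,S6,S8}.
Split {S0,S2,S3,S4,S5,S7} by δ(·,p) → {S2,S3,S4,S5,S7} and {S0}.
Split {S2,S3,S4,S5,S7} by δ(·,p) → {S2,S3,S5,S7} and {S4}.
Split {S2,S3,S5,S7} by δ(·,q) → {S3,S5,S7} and {S2}.
No further refinement is possible. Final partition (5 blocks): {S3,S5,S7} | {S1,S6,S8} | {S0} | {S4} | {S2}.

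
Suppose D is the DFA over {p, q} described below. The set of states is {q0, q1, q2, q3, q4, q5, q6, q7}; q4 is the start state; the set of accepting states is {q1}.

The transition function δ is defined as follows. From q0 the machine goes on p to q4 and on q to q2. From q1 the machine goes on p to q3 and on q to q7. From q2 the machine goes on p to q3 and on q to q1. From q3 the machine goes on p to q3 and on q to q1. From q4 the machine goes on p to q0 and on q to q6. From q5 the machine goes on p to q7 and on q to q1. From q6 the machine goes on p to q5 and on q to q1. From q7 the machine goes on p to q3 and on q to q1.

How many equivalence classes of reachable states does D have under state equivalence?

P0 = {q1} | {q0,q2,q3,q4,q5,q6,q7}.
Refine {q0,q2,q3,q4,q5,q6,q7} on symbol q: members go to different blocks, giving {q2,q3,q5,q6,q7} and {q0,q4}.
The partition is now stable with 3 blocks: {q1} | {q2,q3,q5,q6,q7} | {q0,q4}.

3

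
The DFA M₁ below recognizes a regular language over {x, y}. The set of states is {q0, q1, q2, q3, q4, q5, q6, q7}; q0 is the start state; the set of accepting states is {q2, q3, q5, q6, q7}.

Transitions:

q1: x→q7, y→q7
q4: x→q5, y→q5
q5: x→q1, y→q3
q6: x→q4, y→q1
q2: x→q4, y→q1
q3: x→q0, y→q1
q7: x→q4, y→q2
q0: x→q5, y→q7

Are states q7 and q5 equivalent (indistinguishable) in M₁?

Yes

Reachable states from the start: {q0,q1,q2,q3,q4,q5,q7}. Unreachable: {q6} — drop them.
P0 = {q2,q3,q5,q7} | {q0,q1,q4}.
Split {q2,q3,q5,q7} by δ(·,y) → {q2,q3} and {q5,q7}.
No further refinement is possible. Final partition (3 blocks): {q2,q3} | {q0,q1,q4} | {q5,q7}.
q7 and q5 lie in the same block of the stable partition, so they are equivalent — no string distinguishes them.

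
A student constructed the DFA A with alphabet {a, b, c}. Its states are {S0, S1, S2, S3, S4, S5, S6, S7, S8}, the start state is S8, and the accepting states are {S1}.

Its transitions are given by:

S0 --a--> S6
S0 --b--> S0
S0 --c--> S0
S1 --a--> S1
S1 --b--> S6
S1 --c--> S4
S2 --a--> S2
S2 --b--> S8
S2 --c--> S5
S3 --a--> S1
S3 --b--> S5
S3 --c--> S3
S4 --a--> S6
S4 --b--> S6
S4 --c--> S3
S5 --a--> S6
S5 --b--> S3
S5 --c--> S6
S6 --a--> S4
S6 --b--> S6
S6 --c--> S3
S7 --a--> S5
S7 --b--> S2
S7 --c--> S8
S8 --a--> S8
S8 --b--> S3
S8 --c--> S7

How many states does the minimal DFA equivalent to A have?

Reachable states from the start: {S1,S2,S3,S4,S5,S6,S7,S8}. Unreachable: {S0} — drop them.
P0 = {S1} | {S2,S3,S4,S5,S6,S7,S8}.
Split {S2,S3,S4,S5,S6,S7,S8} by δ(·,a) → {S2,S4,S5,S6,S7,S8} and {S3}.
Split {S2,S4,S5,S6,S7,S8} by δ(·,b) → {S2,S4,S6,S7} and {S5,S8}.
On input a, block {S2,S4,S6,S7} splits into {S2,S4,S6} and {S7}.
Split {S2,S4,S6} by δ(·,b) → {S4,S6} and {S2}.
On input a, block {S5,S8} splits into {S5} and {S8}.
The partition is now stable with 7 blocks: {S1} | {S4,S6} | {S3} | {S5} | {S7} | {S2} | {S8}.

7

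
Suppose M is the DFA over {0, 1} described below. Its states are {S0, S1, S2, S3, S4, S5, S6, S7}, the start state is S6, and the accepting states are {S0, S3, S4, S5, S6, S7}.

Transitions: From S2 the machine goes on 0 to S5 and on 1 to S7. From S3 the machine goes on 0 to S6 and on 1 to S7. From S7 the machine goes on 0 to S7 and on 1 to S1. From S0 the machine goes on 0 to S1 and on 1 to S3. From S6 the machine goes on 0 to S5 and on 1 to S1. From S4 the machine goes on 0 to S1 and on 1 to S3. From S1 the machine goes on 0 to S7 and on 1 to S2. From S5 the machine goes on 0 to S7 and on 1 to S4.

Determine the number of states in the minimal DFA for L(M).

7

First remove the unreachable states {S0}; 7 states remain.
P0 = {S3,S4,S5,S6,S7} | {S1,S2}.
On input 0, block {S3,S4,S5,S6,S7} splits into {S3,S5,S6,S7} and {S4}.
Refine {S3,S5,S6,S7} on symbol 1: members go to different blocks, giving {S6,S7} and {S3} and {S5}.
Refine {S6,S7} on symbol 0: members go to different blocks, giving {S6} and {S7}.
Split {S1,S2} by δ(·,0) → {S1} and {S2}.
The partition is now stable with 7 blocks: {S6} | {S1} | {S4} | {S3} | {S5} | {S7} | {S2}.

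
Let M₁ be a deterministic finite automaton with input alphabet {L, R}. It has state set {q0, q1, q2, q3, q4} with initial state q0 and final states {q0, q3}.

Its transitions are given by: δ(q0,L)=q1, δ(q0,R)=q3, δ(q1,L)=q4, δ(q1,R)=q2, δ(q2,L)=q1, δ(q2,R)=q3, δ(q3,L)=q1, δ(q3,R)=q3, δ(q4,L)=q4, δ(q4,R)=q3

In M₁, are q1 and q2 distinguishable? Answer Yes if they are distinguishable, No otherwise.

Every state is reachable, so we keep all 5.
P0 = {q0,q3} | {q1,q2,q4}.
Split {q1,q2,q4} by δ(·,R) → {q2,q4} and {q1}.
On input L, block {q2,q4} splits into {q2} and {q4}.
Stable partition: {q0,q3} | {q2} | {q1} | {q4} — 4 equivalence classes.
q1 and q2 end up in different blocks, so they are distinguishable. For instance, the string 'R' is accepted from only q2.

Yes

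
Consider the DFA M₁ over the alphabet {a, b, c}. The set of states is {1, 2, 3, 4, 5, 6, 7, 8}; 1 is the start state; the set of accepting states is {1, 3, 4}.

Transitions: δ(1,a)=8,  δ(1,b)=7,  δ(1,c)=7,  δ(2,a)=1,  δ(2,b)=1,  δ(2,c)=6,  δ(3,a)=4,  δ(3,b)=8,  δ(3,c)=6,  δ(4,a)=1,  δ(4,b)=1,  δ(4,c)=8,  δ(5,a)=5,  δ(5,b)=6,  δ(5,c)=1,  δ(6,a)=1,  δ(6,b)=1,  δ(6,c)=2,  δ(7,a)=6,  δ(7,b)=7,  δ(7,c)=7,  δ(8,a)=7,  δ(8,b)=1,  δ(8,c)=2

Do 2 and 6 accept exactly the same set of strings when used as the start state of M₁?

Yes

Reachable states from the start: {1,2,6,7,8}. Unreachable: {3,4,5} — drop them.
Initial partition by acceptance: {1} | {2,6,7,8}.
On input a, block {2,6,7,8} splits into {2,6} and {7,8}.
Split {7,8} by δ(·,a) → {7} and {8}.
No further refinement is possible. Final partition (4 blocks): {1} | {2,6} | {7} | {8}.
2 and 6 lie in the same block of the stable partition, so they are equivalent — no string distinguishes them.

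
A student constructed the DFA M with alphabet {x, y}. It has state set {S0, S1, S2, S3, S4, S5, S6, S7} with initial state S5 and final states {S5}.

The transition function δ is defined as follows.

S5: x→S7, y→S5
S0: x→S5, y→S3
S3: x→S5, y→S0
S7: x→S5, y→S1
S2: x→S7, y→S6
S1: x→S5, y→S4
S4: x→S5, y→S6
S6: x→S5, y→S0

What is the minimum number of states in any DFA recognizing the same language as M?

2

States {S2} cannot be reached from the start state, so discard them.
P0 = {S5} | {S0,S1,S3,S4,S6,S7}.
The partition is now stable with 2 blocks: {S5} | {S0,S1,S3,S4,S6,S7}.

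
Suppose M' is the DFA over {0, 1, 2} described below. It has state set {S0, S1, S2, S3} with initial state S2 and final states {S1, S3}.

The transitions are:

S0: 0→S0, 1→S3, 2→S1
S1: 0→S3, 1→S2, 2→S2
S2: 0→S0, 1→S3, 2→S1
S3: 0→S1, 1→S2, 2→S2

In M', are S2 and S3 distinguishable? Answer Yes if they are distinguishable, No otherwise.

Initial partition by acceptance: {S1,S3} | {S0,S2}.
Stable partition: {S1,S3} | {S0,S2} — 2 equivalence classes.
S2 and S3 end up in different blocks, so they are distinguishable. For instance, the string 'ε' is accepted from only S3.

Yes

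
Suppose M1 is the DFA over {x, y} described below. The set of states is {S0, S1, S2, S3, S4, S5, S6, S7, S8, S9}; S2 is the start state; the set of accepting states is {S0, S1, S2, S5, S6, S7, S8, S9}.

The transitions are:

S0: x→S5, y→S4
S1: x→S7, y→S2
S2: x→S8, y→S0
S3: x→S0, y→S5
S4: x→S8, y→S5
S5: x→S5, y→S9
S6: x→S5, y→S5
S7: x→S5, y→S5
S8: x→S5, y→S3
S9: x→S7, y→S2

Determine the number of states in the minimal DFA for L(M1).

6

States {S1,S6} cannot be reached from the start state, so discard them.
Start with accepting vs non-accepting: {S0,S2,S5,S7,S8,S9} | {S3,S4}.
Refine {S0,S2,S5,S7,S8,S9} on symbol y: members go to different blocks, giving {S2,S5,S7,S9} and {S0,S8}.
Refine {S2,S5,S7,S9} on symbol x: members go to different blocks, giving {S5,S7,S9} and {S2}.
On input y, block {S5,S7,S9} splits into {S5,S7} and {S9}.
On input y, block {S5,S7} splits into {S5} and {S7}.
No further refinement is possible. Final partition (6 blocks): {S5} | {S3,S4} | {S0,S8} | {S2} | {S9} | {S7}.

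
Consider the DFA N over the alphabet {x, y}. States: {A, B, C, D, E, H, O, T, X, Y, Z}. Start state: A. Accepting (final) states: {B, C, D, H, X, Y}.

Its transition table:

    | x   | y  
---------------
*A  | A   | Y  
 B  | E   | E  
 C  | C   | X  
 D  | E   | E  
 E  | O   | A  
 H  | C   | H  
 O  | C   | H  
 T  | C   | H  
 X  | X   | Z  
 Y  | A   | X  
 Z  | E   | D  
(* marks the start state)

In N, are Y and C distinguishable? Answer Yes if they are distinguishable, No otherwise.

Yes

States {B,T} cannot be reached from the start state, so discard them.
Initial partition by acceptance: {C,D,H,X,Y} | {A,E,O,Z}.
Split {C,D,H,X,Y} by δ(·,x) → {C,H,X} and {D,Y}.
On input y, block {C,H,X} splits into {C,H} and {X}.
Refine {C,H} on symbol y: members go to different blocks, giving {C} and {H}.
Split {A,E,O,Z} by δ(·,x) → {A,E,Z} and {O}.
Split {A,E,Z} by δ(·,x) → {A,Z} and {E}.
On input x, block {A,Z} splits into {A} and {Z}.
Split {D,Y} by δ(·,x) → {D} and {Y}.
Stable partition: {C} | {A} | {D} | {X} | {H} | {O} | {E} | {Z} | {Y} — 9 equivalence classes.
Y and C end up in different blocks, so they are distinguishable. For instance, the string 'x' is accepted from only C.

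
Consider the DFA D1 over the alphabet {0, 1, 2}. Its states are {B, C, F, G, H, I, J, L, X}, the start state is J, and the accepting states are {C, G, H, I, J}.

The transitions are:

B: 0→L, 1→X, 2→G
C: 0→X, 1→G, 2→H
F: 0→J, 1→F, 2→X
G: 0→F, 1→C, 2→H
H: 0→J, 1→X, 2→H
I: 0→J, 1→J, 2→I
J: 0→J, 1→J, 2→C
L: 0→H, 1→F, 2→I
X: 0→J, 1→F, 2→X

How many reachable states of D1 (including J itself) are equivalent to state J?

First remove the unreachable states {B,I,L}; 6 states remain.
Initial partition by acceptance: {C,G,H,J} | {F,X}.
On input 0, block {C,G,H,J} splits into {C,G} and {H,J}.
Split {H,J} by δ(·,1) → {H} and {J}.
The partition is now stable with 4 blocks: {C,G} | {F,X} | {H} | {J}.
The equivalence class containing J is {J}, of size 1.

1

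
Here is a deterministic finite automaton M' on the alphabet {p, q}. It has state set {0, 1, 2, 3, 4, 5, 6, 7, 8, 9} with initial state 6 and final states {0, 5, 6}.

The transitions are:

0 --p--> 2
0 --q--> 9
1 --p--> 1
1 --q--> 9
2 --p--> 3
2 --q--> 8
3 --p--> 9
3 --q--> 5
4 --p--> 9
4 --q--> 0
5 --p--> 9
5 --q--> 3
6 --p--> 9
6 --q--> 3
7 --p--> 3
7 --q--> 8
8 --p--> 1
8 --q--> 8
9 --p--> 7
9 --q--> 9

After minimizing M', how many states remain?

States {0,2,4} cannot be reached from the start state, so discard them.
Initial partition by acceptance: {5,6} | {1,3,7,8,9}.
Refine {1,3,7,8,9} on symbol q: members go to different blocks, giving {1,7,8,9} and {3}.
On input p, block {1,7,8,9} splits into {1,8,9} and {7}.
On input p, block {1,8,9} splits into {1,8} and {9}.
On input q, block {1,8} splits into {1} and {8}.
Stable partition: {5,6} | {1} | {3} | {7} | {9} | {8} — 6 equivalence classes.

6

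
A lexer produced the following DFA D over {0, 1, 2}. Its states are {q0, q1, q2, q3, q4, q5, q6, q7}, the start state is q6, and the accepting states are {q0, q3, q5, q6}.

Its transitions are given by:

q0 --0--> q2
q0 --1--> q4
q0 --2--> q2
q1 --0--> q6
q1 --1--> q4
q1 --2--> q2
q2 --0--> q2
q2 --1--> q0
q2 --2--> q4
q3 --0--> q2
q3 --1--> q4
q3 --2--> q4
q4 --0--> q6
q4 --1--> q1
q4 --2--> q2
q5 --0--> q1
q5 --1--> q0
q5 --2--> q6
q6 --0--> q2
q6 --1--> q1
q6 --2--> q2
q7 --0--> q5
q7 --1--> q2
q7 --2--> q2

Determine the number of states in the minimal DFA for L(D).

3

First remove the unreachable states {q3,q5,q7}; 5 states remain.
Start with accepting vs non-accepting: {q0,q6} | {q1,q2,q4}.
Split {q1,q2,q4} by δ(·,0) → {q1,q4} and {q2}.
No further refinement is possible. Final partition (3 blocks): {q0,q6} | {q1,q4} | {q2}.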